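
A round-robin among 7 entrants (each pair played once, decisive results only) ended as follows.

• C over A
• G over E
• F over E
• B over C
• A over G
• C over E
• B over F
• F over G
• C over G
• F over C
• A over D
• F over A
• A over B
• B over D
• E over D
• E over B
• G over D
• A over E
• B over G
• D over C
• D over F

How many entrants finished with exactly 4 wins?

3

Win totals: A 4, B 4, C 3, D 2, E 2, F 4, G 2.
Exactly 4: A, B, F — 3 entrants.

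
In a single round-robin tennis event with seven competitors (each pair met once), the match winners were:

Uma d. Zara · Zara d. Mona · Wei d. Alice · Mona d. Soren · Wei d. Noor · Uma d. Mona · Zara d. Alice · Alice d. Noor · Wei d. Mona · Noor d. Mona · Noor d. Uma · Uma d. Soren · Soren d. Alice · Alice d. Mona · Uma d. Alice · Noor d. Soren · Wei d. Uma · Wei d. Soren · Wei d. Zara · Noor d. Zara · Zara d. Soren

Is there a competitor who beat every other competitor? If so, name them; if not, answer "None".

Wei has 6 wins out of 6 opponents — a perfect record.

Wei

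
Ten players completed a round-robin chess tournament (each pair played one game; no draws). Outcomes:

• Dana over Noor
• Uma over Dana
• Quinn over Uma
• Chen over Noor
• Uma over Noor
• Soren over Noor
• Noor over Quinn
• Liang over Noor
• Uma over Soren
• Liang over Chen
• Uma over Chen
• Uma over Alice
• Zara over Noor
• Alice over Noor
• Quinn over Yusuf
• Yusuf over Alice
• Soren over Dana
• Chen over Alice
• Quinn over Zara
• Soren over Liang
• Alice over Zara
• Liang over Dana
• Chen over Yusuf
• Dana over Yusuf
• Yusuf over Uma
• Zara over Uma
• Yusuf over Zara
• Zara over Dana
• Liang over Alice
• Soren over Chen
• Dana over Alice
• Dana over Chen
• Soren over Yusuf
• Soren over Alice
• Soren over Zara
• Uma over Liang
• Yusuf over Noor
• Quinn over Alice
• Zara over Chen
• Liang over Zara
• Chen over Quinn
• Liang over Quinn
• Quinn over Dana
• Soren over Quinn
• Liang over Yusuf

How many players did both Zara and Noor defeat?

Zara beat: Dana, Uma, Chen, Noor.
Noor beat: Quinn.
No one was beaten by both.

0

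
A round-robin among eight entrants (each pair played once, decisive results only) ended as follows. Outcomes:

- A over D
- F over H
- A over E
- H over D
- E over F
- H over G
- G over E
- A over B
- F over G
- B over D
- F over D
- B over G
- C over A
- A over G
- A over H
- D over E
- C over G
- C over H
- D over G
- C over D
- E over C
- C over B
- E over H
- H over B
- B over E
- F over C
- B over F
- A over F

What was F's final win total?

F's results: beat C, D, G, H; lost to A, B, E.
That is 4 wins.

4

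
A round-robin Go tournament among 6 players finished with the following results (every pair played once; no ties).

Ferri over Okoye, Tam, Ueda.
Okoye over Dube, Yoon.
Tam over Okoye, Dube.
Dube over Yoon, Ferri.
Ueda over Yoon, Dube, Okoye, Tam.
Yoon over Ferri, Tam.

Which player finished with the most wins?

Ueda

Win totals: Ferri 3, Okoye 2, Dube 2, Yoon 2, Ueda 4, Tam 2.
Ueda leads with 4 wins (next highest: 3).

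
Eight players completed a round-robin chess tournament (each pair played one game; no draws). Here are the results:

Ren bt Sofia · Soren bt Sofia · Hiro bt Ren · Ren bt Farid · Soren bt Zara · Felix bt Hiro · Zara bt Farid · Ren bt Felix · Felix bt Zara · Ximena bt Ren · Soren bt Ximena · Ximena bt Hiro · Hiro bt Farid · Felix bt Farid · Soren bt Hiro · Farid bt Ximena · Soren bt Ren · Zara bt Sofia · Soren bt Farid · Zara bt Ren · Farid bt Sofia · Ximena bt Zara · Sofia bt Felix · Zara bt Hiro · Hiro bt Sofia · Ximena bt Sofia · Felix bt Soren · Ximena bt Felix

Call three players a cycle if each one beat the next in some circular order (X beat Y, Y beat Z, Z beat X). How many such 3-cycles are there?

12

Win totals: Sofia 1, Soren 6, Ximena 5, Ren 3, Hiro 3, Felix 4, Farid 2, Zara 4.
A player with w wins dominates both others in C(w,2) triples; summing gives 0 + 15 + 10 + 3 + 3 + 6 + 1 + 6 = 44 transitive triples.
Total triples C(8,3) = 56, so cyclic triples = 56 − 44 = 12.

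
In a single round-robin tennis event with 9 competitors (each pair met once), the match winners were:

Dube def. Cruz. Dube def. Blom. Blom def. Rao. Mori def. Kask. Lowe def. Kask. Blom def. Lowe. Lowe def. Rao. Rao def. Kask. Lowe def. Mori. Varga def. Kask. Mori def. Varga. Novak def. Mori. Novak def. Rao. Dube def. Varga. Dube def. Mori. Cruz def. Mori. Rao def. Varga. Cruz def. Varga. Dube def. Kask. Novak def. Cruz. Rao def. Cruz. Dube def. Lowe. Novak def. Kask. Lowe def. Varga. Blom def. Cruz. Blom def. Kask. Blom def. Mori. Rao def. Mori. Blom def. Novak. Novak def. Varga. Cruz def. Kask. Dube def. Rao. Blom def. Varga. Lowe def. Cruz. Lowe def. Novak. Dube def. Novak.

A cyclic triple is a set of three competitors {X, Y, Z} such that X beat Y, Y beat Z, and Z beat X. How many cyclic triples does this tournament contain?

0

Win totals: Kask 0, Varga 1, Novak 5, Cruz 3, Mori 2, Lowe 6, Rao 4, Dube 8, Blom 7.
A competitor with w wins dominates both others in C(w,2) triples; summing gives 0 + 0 + 10 + 3 + 1 + 15 + 6 + 28 + 21 = 84 transitive triples.
Total triples C(9,3) = 84, so cyclic triples = 84 − 84 = 0.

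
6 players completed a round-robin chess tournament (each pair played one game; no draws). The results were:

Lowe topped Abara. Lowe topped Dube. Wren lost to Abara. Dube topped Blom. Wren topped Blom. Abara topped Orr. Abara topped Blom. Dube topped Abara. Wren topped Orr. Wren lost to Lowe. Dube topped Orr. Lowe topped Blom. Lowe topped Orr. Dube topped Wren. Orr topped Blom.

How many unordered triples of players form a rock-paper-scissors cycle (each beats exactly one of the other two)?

Of the C(6,3) = 20 triples, the cyclic ones are: none.
That is 0.

0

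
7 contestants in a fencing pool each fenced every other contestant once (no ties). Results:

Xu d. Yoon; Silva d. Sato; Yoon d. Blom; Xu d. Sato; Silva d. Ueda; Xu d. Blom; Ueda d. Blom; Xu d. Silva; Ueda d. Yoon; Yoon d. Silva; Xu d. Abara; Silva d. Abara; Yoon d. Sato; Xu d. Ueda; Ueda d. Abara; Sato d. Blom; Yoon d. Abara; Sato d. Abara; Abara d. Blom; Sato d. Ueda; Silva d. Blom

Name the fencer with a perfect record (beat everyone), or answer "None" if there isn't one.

Xu has 6 wins out of 6 opponents — a perfect record.

Xu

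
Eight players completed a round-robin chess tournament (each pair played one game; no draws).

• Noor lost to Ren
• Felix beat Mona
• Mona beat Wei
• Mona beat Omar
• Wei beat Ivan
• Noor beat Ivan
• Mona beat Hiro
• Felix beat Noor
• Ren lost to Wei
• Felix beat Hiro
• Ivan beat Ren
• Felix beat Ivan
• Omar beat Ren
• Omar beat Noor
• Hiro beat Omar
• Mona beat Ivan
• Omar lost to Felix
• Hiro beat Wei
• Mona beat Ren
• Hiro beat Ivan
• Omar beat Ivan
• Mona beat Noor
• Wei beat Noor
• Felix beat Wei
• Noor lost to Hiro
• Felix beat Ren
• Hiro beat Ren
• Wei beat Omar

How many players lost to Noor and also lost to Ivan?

Noor beat: Ivan.
Ivan beat: Ren.
No one was beaten by both.

0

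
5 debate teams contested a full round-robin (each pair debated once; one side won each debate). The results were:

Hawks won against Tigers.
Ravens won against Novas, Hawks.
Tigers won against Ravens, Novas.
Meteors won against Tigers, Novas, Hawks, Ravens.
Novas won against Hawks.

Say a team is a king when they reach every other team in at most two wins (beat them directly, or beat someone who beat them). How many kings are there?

Hawks cannot reach Meteors in two steps.
Tigers cannot reach Meteors in two steps.
Ravens cannot reach Meteors in two steps.
Meteors reaches everyone (king).
Novas cannot reach Ravens, Meteors in two steps.
Kings: Meteors — 1.

1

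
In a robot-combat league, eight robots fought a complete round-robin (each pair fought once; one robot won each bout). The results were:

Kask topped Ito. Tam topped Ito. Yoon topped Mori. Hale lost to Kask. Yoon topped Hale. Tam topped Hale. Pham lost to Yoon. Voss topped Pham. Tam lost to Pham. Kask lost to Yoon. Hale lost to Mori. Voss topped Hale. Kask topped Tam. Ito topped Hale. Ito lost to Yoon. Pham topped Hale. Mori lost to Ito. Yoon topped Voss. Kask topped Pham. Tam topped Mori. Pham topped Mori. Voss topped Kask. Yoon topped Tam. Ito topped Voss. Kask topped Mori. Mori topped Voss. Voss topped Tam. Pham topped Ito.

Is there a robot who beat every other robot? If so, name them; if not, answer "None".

Yoon has 7 wins out of 7 opponents — a perfect record.

Yoon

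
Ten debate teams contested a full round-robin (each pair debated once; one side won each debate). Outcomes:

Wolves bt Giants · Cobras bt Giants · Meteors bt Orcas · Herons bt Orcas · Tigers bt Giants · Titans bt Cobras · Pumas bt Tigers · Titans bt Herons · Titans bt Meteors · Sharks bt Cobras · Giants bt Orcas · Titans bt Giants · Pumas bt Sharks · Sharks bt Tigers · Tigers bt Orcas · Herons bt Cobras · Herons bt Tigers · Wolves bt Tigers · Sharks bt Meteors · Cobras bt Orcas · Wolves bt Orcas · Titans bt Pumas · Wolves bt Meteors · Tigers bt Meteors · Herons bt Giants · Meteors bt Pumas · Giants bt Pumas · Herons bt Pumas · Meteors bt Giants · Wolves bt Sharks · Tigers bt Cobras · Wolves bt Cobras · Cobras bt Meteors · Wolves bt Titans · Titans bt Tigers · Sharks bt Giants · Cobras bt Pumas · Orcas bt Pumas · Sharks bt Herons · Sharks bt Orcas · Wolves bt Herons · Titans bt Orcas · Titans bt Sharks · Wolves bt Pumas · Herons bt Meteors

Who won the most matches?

Win totals: Herons 6, Wolves 9, Meteors 3, Titans 8, Pumas 2, Tigers 4, Sharks 6, Giants 2, Cobras 4, Orcas 1.
Wolves leads with 9 wins (next highest: 8).

Wolves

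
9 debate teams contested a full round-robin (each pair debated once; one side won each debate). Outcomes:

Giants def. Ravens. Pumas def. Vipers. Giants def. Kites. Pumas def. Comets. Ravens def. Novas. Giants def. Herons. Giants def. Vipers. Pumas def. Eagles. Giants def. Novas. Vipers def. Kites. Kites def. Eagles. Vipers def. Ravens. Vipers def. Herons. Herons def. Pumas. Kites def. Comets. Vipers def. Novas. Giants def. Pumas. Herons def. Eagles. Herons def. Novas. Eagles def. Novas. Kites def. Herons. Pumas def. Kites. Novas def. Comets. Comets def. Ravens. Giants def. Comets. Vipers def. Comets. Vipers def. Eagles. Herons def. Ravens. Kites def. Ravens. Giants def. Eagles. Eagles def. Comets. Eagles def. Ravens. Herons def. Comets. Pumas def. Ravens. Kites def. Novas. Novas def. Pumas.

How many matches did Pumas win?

Pumas' results: beat Kites, Ravens, Vipers, Eagles, Comets; lost to Herons, Giants, Novas.
That is 5 wins.

5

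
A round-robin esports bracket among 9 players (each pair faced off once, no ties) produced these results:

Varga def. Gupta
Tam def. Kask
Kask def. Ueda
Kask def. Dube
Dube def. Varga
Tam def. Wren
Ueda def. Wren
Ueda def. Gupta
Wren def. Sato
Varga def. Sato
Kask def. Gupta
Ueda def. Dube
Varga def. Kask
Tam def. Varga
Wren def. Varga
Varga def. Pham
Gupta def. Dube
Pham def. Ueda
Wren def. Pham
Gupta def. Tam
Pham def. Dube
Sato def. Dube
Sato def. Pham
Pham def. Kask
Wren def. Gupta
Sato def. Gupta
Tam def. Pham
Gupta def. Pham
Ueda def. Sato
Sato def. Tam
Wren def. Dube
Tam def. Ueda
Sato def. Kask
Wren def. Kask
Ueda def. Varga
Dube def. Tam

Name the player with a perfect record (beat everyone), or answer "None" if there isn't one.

None

Highest win total is Wren with 6 (out of 8 possible).
Wren lost to Ueda, Tam, so no player went undefeated.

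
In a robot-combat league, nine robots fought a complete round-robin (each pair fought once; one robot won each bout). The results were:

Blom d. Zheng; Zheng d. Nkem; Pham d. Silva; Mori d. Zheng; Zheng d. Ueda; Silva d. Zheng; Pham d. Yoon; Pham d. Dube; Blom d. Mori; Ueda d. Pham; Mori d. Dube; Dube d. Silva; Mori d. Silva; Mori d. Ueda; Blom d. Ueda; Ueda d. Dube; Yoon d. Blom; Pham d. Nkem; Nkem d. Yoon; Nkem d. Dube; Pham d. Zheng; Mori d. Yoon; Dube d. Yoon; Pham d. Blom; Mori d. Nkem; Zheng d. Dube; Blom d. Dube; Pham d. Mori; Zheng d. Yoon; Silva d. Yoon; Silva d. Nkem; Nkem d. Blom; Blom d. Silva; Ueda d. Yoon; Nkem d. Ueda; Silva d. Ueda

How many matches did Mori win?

Mori's results: beat Silva, Dube, Nkem, Ueda, Zheng, Yoon; lost to Pham, Blom.
That is 6 wins.

6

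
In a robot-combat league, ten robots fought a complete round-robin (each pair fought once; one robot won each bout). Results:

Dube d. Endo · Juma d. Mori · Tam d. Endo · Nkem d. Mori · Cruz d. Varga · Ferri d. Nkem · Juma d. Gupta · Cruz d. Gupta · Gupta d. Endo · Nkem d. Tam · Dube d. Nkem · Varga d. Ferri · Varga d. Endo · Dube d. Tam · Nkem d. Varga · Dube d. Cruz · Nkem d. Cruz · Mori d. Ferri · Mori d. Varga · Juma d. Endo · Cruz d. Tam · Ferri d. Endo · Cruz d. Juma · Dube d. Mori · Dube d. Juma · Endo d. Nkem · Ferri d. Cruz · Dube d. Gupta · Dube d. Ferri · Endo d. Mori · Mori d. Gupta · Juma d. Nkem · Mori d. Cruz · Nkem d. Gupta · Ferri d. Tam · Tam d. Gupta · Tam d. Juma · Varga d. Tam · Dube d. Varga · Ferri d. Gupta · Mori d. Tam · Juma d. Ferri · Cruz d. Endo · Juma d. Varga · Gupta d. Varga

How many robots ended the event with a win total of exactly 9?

1

Win totals: Gupta 2, Ferri 5, Varga 3, Dube 9, Mori 5, Juma 6, Tam 3, Cruz 5, Endo 2, Nkem 5.
Exactly 9: Dube — 1 robot.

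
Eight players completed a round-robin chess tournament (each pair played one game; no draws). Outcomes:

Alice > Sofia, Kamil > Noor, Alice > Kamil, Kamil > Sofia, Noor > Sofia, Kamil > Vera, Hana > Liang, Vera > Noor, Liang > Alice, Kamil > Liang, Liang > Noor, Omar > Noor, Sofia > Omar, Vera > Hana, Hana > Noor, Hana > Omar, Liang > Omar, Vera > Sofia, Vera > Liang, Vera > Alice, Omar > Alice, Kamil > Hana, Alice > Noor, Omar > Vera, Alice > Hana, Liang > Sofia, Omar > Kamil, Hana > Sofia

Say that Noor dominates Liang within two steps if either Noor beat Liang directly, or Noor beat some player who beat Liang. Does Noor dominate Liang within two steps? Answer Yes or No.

No

Noor did not beat Liang directly.
Noor beat Sofia, but each of them lost to Liang. No two-step path.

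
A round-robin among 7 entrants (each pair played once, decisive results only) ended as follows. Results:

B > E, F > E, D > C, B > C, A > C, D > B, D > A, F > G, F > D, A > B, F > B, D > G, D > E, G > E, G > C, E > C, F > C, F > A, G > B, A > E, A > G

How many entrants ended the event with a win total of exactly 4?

1

Win totals: A 4, B 2, C 0, D 5, E 1, F 6, G 3.
Exactly 4: A — 1 entrant.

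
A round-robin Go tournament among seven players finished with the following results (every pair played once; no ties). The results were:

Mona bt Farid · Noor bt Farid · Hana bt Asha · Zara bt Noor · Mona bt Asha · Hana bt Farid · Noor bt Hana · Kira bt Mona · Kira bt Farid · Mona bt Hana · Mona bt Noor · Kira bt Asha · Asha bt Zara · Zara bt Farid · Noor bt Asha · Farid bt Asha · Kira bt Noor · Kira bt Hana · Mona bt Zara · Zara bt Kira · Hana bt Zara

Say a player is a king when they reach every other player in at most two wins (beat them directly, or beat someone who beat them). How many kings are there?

3

Kira reaches everyone (king).
Zara reaches everyone (king).
Mona reaches everyone (king).
Asha cannot reach Mona, Hana in two steps.
Noor cannot reach Kira, Mona in two steps.
Farid cannot reach Kira, Mona, Noor, Hana in two steps.
Hana cannot reach Mona in two steps.
Kings: Kira, Zara, Mona — 3.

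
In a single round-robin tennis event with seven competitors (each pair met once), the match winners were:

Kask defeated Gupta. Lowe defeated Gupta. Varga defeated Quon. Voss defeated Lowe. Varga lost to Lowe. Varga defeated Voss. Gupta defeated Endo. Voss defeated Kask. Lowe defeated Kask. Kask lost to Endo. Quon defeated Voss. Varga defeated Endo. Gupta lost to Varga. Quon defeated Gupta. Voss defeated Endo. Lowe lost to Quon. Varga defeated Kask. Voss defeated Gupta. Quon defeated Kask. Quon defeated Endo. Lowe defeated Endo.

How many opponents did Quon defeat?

5

Quon's results: beat Gupta, Kask, Lowe, Endo, Voss; lost to Varga.
That is 5 wins.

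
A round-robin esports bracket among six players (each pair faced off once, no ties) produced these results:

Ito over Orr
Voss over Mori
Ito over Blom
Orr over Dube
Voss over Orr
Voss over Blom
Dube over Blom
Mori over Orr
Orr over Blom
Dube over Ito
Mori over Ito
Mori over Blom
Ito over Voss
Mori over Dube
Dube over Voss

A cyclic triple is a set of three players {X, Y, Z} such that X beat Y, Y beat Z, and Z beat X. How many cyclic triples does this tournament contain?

4

Of the C(6,3) = 20 triples, the cyclic ones are: {Ito, Orr, Dube}; {Ito, Mori, Voss}; {Orr, Voss, Dube}; {Mori, Voss, Dube}.
That is 4.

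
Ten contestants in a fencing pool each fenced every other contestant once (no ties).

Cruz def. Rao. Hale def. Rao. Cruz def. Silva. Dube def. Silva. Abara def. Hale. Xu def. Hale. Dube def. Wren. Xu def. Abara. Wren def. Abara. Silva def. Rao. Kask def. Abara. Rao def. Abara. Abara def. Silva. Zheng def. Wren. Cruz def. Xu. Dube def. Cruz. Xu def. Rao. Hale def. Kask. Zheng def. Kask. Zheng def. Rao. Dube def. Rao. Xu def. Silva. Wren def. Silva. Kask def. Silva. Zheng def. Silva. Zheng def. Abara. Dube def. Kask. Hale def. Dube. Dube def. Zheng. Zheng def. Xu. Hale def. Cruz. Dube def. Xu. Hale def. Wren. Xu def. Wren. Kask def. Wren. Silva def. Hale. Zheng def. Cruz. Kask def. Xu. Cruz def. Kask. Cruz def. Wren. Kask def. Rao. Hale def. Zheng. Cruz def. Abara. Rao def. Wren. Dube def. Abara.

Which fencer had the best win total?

Win totals: Cruz 6, Wren 2, Silva 2, Xu 5, Abara 2, Rao 2, Dube 8, Hale 6, Zheng 7, Kask 5.
Dube leads with 8 wins (next highest: 7).

Dube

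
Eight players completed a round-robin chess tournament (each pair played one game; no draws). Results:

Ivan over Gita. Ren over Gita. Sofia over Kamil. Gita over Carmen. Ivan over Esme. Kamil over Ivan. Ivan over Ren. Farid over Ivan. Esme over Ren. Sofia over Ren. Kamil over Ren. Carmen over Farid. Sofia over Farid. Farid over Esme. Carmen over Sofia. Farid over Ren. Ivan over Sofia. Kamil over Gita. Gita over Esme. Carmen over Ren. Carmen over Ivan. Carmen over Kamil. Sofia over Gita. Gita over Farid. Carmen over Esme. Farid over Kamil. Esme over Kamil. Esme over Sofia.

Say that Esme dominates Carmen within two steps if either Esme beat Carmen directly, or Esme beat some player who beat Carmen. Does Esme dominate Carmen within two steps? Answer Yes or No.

Esme did not beat Carmen directly.
Esme beat Ren, Sofia, Kamil, but each of them lost to Carmen. No two-step path.

No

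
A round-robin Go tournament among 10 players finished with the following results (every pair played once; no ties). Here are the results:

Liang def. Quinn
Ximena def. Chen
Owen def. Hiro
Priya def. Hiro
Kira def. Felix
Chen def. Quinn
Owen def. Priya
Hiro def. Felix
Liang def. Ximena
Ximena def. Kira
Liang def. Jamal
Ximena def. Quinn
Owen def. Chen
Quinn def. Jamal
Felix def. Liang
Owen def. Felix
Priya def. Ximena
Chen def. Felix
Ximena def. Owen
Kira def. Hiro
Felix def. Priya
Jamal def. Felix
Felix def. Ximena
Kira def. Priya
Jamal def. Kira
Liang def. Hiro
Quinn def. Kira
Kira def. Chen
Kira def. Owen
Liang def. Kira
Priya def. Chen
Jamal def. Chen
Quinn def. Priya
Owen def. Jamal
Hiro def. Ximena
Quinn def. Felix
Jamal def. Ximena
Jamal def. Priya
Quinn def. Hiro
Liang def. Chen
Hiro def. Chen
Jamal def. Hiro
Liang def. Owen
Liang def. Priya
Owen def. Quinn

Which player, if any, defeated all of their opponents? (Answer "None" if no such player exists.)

None

Highest win total is Liang with 8 (out of 9 possible).
Liang lost to Felix, so no player went undefeated.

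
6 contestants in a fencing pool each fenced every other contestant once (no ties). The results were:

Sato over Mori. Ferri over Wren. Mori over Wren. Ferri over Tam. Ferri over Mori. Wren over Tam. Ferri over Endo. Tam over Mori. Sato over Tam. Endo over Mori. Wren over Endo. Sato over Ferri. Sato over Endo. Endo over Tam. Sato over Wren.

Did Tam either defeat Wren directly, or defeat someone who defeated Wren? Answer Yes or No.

Yes

Tam did not beat Wren directly.
Tam beat Mori. Of those, Mori beat Wren.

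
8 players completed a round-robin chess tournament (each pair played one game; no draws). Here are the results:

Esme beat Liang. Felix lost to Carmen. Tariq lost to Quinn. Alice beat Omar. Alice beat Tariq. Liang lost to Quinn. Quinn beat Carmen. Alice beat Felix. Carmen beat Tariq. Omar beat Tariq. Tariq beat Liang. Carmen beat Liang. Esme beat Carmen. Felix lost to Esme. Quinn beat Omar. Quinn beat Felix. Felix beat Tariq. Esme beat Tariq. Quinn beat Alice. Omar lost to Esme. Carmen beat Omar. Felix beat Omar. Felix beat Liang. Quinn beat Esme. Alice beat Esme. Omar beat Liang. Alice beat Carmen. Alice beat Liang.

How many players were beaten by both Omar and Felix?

Omar beat: Tariq, Liang.
Felix beat: Omar, Tariq, Liang.
Both beat: Tariq, Liang — 2.

2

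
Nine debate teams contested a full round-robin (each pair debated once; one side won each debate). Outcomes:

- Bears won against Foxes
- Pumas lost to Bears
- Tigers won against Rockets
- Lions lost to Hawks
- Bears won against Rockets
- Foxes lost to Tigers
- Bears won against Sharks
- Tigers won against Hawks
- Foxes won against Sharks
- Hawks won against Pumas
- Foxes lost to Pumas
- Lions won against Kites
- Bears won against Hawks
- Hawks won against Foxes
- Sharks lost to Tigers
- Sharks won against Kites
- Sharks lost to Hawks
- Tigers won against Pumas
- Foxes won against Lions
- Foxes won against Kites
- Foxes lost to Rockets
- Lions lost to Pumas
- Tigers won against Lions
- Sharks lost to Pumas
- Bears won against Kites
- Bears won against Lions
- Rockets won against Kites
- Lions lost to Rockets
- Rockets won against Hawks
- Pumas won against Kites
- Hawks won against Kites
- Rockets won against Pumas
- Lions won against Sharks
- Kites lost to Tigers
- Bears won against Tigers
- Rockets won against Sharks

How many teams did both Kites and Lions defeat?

Kites beat: no one.
Lions beat: Kites, Sharks.
No one was beaten by both.

0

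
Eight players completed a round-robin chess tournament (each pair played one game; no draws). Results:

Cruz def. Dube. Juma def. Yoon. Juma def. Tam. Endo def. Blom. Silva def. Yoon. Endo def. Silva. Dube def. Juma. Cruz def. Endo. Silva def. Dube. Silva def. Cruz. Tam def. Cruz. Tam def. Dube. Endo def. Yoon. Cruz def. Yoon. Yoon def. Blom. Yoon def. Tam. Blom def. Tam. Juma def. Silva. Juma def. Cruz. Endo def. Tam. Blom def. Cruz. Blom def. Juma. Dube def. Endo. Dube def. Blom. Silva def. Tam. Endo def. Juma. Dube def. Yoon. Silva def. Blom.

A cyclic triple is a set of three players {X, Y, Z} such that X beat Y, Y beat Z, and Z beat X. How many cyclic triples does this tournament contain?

16

Win totals: Silva 5, Dube 4, Tam 2, Endo 5, Yoon 2, Cruz 3, Juma 4, Blom 3.
A player with w wins dominates both others in C(w,2) triples; summing gives 10 + 6 + 1 + 10 + 1 + 3 + 6 + 3 = 40 transitive triples.
Total triples C(8,3) = 56, so cyclic triples = 56 − 40 = 16.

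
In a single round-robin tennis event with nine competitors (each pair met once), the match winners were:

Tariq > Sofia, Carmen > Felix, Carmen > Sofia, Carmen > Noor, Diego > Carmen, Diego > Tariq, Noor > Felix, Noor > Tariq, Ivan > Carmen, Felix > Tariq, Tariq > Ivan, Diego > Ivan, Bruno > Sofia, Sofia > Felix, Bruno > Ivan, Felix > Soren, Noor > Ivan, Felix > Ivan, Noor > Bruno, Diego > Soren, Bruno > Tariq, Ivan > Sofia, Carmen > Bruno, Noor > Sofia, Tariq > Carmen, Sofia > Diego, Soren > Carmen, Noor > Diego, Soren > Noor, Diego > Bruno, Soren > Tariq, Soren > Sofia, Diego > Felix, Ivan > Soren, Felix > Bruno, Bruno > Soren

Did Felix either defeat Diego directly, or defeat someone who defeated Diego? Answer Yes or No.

No

Felix did not beat Diego directly.
Felix beat Tariq, Ivan, Bruno, Soren, but each of them lost to Diego. No two-step path.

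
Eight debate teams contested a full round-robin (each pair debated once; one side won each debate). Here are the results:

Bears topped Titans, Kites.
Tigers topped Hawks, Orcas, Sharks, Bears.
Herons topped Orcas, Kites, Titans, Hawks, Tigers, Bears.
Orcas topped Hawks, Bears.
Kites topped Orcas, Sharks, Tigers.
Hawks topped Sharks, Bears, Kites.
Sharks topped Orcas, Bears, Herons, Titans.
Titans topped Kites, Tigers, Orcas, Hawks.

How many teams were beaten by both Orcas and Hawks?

Orcas beat: Bears, Hawks.
Hawks beat: Sharks, Bears, Kites.
Both beat: Bears — 1.

1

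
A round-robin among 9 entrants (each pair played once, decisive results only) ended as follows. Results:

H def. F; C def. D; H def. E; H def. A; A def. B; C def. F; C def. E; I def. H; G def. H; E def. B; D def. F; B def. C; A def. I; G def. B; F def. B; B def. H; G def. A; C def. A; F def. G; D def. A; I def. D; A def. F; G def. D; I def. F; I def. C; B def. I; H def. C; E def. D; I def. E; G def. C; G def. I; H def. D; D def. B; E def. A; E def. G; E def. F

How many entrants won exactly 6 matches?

Win totals: A 3, B 3, C 4, D 3, E 5, F 2, G 6, H 5, I 5.
Exactly 6: G — 1 entrant.

1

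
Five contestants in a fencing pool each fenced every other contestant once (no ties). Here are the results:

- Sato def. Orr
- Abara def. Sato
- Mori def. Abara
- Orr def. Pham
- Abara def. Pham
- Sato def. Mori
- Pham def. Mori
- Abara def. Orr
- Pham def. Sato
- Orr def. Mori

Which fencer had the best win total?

Win totals: Abara 3, Orr 2, Mori 1, Sato 2, Pham 2.
Abara leads with 3 wins (next highest: 2).

Abara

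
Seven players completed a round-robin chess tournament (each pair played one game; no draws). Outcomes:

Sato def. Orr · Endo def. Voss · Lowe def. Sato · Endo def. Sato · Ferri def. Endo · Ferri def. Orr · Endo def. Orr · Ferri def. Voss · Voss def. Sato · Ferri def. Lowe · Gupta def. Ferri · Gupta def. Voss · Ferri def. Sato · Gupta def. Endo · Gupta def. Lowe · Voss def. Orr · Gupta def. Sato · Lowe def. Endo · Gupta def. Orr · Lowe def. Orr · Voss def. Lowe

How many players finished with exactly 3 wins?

Win totals: Orr 0, Sato 1, Lowe 3, Endo 3, Voss 3, Gupta 6, Ferri 5.
Exactly 3: Lowe, Endo, Voss — 3 players.

3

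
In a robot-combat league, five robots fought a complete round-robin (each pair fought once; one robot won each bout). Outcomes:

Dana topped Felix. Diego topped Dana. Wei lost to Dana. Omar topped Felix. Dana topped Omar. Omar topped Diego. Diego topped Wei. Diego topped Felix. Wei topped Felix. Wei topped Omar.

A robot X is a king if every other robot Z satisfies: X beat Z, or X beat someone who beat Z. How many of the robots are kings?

3

Omar reaches everyone (king).
Felix cannot reach Omar, Diego, Wei, Dana in two steps.
Diego reaches everyone (king).
Wei cannot reach Dana in two steps.
Dana reaches everyone (king).
Kings: Omar, Diego, Dana — 3.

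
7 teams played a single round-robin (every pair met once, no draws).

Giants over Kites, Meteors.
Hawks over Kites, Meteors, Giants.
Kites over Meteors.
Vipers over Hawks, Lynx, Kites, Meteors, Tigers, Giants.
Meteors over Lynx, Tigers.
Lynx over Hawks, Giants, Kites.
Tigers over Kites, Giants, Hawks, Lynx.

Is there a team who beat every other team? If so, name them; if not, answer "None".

Vipers

Vipers has 6 wins out of 6 opponents — a perfect record.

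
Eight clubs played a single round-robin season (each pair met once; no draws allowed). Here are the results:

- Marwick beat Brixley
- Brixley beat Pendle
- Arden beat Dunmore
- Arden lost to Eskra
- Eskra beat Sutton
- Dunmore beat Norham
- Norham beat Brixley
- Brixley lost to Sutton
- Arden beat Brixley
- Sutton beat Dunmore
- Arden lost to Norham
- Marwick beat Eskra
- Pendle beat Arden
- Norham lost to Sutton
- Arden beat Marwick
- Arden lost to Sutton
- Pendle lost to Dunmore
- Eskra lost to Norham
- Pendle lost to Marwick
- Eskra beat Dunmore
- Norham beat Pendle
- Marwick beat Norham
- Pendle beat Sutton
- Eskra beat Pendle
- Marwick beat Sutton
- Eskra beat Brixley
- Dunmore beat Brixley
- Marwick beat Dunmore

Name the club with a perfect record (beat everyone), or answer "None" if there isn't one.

Highest win total is Marwick with 6 (out of 7 possible).
Marwick lost to Arden, so no club went undefeated.

None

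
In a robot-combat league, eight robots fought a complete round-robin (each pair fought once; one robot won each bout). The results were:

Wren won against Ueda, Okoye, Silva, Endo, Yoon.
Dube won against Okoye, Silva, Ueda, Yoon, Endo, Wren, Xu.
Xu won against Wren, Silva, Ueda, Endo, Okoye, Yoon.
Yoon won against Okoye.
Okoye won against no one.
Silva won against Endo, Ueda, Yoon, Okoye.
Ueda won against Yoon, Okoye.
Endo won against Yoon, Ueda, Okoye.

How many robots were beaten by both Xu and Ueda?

Xu beat: Endo, Yoon, Silva, Okoye, Ueda, Wren.
Ueda beat: Yoon, Okoye.
Both beat: Yoon, Okoye — 2.

2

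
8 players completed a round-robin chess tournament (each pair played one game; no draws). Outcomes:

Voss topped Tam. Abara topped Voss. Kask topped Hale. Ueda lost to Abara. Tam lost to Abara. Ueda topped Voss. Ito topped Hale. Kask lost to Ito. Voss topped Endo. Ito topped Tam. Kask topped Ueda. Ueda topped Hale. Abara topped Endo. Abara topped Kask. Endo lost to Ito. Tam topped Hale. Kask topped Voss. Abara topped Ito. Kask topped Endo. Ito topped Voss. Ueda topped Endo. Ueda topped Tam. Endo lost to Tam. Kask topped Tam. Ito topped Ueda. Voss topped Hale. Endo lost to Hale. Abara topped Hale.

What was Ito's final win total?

Ito's results: beat Hale, Voss, Endo, Tam, Kask, Ueda; lost to Abara.
That is 6 wins.

6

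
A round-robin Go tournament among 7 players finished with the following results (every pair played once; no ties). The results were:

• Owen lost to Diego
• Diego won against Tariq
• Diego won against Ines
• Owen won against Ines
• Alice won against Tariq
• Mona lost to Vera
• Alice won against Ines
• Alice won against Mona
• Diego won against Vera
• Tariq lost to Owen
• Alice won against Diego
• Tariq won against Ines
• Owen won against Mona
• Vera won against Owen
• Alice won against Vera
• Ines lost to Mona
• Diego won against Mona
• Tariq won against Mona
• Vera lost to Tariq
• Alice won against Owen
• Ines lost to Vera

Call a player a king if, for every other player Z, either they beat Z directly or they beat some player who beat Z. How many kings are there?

1

Diego cannot reach Alice in two steps.
Owen cannot reach Diego, Alice in two steps.
Vera cannot reach Diego, Alice in two steps.
Alice reaches everyone (king).
Ines cannot reach Diego, Owen, Vera, Alice, Mona, Tariq in two steps.
Mona cannot reach Diego, Owen, Vera, Alice, Tariq in two steps.
Tariq cannot reach Diego, Alice in two steps.
Kings: Alice — 1.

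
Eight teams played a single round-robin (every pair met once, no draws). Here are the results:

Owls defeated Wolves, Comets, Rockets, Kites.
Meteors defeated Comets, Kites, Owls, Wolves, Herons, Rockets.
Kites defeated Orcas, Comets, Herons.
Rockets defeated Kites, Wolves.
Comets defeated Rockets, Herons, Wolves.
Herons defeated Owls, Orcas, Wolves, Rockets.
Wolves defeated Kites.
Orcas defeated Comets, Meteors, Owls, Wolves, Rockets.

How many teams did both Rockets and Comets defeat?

1

Rockets beat: Kites, Wolves.
Comets beat: Wolves, Rockets, Herons.
Both beat: Wolves — 1.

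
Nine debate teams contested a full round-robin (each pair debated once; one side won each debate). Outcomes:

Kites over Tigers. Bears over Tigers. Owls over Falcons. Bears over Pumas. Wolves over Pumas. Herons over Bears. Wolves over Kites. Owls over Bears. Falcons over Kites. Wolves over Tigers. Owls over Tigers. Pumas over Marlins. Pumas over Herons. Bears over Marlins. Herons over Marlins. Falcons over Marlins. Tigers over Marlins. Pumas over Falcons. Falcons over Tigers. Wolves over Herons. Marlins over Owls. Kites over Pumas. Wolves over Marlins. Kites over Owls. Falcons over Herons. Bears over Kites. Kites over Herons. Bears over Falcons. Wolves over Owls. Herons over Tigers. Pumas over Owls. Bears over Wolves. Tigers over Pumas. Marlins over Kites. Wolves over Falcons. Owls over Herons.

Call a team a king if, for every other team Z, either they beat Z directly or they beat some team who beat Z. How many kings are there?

Pumas cannot reach Wolves in two steps.
Wolves reaches everyone (king).
Bears reaches everyone (king).
Marlins cannot reach Wolves in two steps.
Owls reaches everyone (king).
Kites cannot reach Wolves in two steps.
Tigers cannot reach Wolves, Bears in two steps.
Falcons cannot reach Wolves in two steps.
Herons reaches everyone (king).
Kings: Wolves, Bears, Owls, Herons — 4.

4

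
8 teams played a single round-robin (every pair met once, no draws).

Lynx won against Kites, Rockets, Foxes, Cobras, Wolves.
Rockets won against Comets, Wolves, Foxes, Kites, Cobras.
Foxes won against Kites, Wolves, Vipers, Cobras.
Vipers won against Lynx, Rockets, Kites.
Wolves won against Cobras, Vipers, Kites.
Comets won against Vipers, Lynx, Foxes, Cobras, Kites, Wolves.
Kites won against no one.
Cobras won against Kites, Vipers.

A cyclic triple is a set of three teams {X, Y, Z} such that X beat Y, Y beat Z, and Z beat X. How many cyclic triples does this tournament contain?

Win totals: Rockets 5, Foxes 4, Kites 0, Vipers 3, Cobras 2, Comets 6, Wolves 3, Lynx 5.
A team with w wins dominates both others in C(w,2) triples; summing gives 10 + 6 + 0 + 3 + 1 + 15 + 3 + 10 = 48 transitive triples.
Total triples C(8,3) = 56, so cyclic triples = 56 − 48 = 8.

8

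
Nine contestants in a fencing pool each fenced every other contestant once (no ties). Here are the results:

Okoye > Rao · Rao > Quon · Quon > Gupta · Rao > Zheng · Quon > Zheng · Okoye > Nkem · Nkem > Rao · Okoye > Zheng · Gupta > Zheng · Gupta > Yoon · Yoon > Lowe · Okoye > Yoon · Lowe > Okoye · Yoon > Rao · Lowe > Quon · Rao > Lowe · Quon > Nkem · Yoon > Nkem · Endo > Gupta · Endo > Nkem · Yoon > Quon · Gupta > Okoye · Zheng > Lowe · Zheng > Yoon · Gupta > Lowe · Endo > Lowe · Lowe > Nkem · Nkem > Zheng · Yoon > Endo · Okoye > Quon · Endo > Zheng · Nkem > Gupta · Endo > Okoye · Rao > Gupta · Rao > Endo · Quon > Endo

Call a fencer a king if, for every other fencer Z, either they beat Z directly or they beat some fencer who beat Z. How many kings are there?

Zheng cannot reach Gupta in two steps.
Nkem reaches everyone (king).
Yoon reaches everyone (king).
Okoye reaches everyone (king).
Lowe reaches everyone (king).
Quon reaches everyone (king).
Gupta reaches everyone (king).
Endo reaches everyone (king).
Rao reaches everyone (king).
Kings: Nkem, Yoon, Okoye, Lowe, Quon, Gupta, Endo, Rao — 8.

8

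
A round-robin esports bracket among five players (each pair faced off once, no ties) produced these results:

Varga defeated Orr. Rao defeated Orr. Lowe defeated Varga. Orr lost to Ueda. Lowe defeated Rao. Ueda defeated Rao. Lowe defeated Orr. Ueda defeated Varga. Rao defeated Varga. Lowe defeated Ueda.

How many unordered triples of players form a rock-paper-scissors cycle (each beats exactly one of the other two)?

Of the C(5,3) = 10 triples, the cyclic ones are: none.
That is 0.

0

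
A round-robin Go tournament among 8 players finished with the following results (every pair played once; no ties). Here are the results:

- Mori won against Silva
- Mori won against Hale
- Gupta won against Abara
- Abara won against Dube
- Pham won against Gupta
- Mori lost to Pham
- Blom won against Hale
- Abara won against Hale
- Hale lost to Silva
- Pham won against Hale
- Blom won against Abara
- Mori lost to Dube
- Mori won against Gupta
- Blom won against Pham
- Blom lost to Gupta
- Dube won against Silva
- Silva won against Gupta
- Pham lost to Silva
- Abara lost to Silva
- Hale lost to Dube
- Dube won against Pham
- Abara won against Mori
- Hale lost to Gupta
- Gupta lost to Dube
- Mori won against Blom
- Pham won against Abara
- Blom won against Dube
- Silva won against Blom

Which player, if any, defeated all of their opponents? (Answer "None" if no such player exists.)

Highest win total is Silva with 5 (out of 7 possible).
Silva lost to Mori, Dube, so no player went undefeated.

None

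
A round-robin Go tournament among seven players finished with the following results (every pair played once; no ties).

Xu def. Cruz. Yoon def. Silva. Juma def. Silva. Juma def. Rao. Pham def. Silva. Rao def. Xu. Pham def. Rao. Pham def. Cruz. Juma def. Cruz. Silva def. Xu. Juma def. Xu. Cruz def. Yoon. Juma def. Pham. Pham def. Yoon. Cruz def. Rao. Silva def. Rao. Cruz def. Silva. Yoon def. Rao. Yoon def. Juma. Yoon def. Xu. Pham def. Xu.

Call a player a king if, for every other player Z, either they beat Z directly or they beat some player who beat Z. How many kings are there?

Rao cannot reach Silva, Yoon, Pham, Juma in two steps.
Silva cannot reach Yoon, Pham, Juma in two steps.
Yoon reaches everyone (king).
Xu cannot reach Pham, Juma in two steps.
Cruz cannot reach Pham in two steps.
Pham reaches everyone (king).
Juma reaches everyone (king).
Kings: Yoon, Pham, Juma — 3.

3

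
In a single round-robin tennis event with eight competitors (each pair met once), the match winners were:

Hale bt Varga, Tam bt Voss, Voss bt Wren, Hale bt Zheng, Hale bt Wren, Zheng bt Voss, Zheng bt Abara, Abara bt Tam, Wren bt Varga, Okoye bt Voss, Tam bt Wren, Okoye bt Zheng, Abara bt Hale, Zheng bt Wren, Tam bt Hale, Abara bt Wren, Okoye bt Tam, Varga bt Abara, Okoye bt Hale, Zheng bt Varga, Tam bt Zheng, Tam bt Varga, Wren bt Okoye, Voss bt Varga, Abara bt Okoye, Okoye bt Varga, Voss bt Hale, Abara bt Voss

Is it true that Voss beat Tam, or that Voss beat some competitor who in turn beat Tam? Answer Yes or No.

Voss did not beat Tam directly.
Voss beat Hale, Wren, Varga, but each of them lost to Tam. No two-step path.

No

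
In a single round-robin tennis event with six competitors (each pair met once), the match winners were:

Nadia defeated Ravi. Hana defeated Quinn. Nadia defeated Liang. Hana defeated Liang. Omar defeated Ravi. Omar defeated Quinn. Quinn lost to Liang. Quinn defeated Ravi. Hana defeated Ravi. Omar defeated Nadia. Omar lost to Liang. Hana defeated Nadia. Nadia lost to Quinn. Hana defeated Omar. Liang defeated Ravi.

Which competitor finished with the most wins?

Hana

Win totals: Hana 5, Quinn 2, Liang 3, Ravi 0, Nadia 2, Omar 3.
Hana leads with 5 wins (next highest: 3).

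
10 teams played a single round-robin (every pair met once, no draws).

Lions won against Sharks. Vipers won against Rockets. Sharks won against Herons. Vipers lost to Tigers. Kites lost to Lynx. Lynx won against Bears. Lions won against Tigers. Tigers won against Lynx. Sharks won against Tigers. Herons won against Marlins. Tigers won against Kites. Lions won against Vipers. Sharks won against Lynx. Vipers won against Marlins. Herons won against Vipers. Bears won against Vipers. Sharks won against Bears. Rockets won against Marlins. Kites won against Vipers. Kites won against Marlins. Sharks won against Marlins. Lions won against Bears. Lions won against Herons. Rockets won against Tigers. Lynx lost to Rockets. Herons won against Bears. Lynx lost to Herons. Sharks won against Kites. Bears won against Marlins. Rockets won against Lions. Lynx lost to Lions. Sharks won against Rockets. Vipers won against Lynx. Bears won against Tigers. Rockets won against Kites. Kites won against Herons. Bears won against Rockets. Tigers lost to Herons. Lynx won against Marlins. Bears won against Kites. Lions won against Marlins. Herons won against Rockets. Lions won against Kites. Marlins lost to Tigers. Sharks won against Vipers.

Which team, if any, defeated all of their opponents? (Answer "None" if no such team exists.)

None

Highest win total is Sharks with 8 (out of 9 possible).
Sharks lost to Lions, so no team went undefeated.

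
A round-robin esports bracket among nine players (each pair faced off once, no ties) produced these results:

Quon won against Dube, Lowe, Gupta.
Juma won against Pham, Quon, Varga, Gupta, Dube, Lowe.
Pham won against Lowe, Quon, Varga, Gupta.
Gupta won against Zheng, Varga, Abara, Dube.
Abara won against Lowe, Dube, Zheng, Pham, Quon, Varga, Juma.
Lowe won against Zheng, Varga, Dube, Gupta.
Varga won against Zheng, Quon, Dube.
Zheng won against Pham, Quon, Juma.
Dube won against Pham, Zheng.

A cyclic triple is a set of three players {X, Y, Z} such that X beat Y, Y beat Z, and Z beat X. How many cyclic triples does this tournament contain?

20

Win totals: Gupta 4, Abara 7, Juma 6, Dube 2, Quon 3, Pham 4, Zheng 3, Lowe 4, Varga 3.
A player with w wins dominates both others in C(w,2) triples; summing gives 6 + 21 + 15 + 1 + 3 + 6 + 3 + 6 + 3 = 64 transitive triples.
Total triples C(9,3) = 84, so cyclic triples = 84 − 64 = 20.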